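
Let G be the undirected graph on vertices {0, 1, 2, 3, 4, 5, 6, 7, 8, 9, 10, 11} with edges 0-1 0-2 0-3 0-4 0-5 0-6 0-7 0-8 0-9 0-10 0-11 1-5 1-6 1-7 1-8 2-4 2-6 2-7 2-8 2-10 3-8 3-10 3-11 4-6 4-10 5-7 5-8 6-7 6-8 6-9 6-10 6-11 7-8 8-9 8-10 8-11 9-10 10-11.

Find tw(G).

4

A width-4 tree decomposition is:
Bags: B1 = {0, 2, 6, 7, 8}  B2 = {0, 1, 6, 7, 8}  B3 = {0, 1, 5, 7, 8}  B4 = {0, 2, 6, 8, 10}  B5 = {0, 6, 8, 10, 11}  B6 = {0, 6, 8, 9, 10}  B7 = {0, 2, 4, 6, 10}  B8 = {0, 3, 8, 10, 11}
Tree: B1–B2, B2–B3, B1–B4, B4–B5, B4–B6, B4–B7, B5–B8
Every bag has size at most 5, so the width is 5 − 1 = 4 and tw(G) ≤ 4. On the other hand G contains the 5-clique {0, 3, 8, 10, 11}. A clique must lie in a single bag of any decomposition, so no decomposition can have width below 4. The upper and lower bounds meet at 4, so that is the treewidth.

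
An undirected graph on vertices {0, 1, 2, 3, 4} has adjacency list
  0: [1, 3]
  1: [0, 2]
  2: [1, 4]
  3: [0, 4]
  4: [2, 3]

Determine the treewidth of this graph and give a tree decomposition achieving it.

Treewidth 2.
One optimal decomposition is:
Bags: B1 = {2, 3, 4}  B2 = {0, 2, 3}  B3 = {0, 1, 2}
Tree: B1–B2, B2–B3

Every bag has size at most 3, so the width is 3 − 1 = 2 and tw(G) ≤ 2. Since 2–4–3–0–1–2 is a cycle in G, G is not acyclic. Forests are exactly the graphs of treewidth ≤ 1, so tw(G) ≥ 2. Therefore the treewidth is 2.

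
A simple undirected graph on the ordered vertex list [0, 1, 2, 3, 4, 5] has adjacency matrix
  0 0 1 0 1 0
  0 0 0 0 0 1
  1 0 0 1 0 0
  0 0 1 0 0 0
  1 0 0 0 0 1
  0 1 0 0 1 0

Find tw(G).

A width-1 tree decomposition is:
Bags: B1 = {1, 5}  B2 = {4, 5}  B3 = {0, 4}  B4 = {0, 2}  B5 = {2, 3}
Tree: B1–B2, B2–B3, B3–B4, B4–B5
Every bag has size at most 2, so the width is 2 − 1 = 1 and tw(G) ≤ 1. Since G has at least one edge (e.g. 1–5), it is not an edgeless graph, so tw(G) ≥ 1. Hence tw(G) = 1 exactly.

1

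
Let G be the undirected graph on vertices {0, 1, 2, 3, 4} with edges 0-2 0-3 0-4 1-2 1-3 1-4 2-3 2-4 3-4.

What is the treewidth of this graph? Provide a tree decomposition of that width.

Treewidth 3.
One such decomposition:
Bags: B1 = {0, 2, 3, 4}  B2 = {1, 2, 3, 4}
Tree: B1–B2

Each bag holds 4 vertices, so the decomposition has width 3, which upper-bounds the treewidth. For the lower bound, the 4 vertices {0, 2, 3, 4} are pairwise adjacent, and any tree decomposition puts a clique entirely inside one bag — forcing width ≥ 3. The upper and lower bounds meet at 3, so that is the treewidth.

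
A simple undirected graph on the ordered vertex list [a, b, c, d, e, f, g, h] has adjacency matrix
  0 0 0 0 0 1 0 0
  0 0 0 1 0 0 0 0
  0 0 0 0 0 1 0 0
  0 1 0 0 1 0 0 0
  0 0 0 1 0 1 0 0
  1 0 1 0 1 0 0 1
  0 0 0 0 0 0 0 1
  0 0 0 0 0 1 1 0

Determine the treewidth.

1

A width-1 tree decomposition is:
Bags: B1 = {a, f}  B2 = {e, f}  B3 = {f, h}  B4 = {d, e}  B5 = {g, h}  B6 = {c, f}  B7 = {b, d}
Tree: B1–B2, B2–B3, B2–B4, B3–B5, B3–B6, B4–B7
Every bag has size at most 2, so the width is 2 − 1 = 1 and tw(G) ≤ 1. Since G has at least one edge (e.g. a–f), it is not an edgeless graph, so tw(G) ≥ 1. Therefore the treewidth is 1.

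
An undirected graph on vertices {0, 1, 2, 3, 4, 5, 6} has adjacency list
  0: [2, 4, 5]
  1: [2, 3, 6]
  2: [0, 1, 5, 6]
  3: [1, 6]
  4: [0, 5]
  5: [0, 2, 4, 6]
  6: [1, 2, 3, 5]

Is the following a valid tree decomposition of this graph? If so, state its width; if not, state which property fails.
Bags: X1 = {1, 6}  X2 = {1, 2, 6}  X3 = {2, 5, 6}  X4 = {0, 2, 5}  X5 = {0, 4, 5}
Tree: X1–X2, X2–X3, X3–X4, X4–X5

A tree decomposition must satisfy three properties: every vertex lies in some bag; for every edge, both endpoints lie together in some bag; and for every vertex, the bags containing it form a connected subtree. Here vertex 3 appears in no bag, so the decomposition is invalid.

No — vertex 3 appears in no bag.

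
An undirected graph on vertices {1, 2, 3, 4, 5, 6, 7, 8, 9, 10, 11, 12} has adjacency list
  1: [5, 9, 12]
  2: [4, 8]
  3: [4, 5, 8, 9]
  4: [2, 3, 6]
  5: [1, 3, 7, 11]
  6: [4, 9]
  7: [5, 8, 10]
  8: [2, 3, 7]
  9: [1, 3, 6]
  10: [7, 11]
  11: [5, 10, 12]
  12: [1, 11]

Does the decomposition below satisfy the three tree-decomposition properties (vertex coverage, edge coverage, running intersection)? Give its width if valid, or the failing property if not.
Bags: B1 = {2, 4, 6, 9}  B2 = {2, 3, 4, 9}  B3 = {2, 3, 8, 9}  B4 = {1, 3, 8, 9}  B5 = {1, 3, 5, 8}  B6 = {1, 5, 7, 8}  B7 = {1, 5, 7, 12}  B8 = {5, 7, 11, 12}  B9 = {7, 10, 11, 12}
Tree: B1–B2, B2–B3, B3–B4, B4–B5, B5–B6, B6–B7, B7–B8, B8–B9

Checking the three conditions: (i) the bags cover all of {1, 2, 3, 4, 5, 6, 7, 8, 9, 10, 11, 12}; (ii) for each edge, some bag contains both endpoints; (iii) the bags containing any fixed vertex form a subtree. All hold, so the decomposition is valid with width 4 − 1 = 3.

Yes; width 3.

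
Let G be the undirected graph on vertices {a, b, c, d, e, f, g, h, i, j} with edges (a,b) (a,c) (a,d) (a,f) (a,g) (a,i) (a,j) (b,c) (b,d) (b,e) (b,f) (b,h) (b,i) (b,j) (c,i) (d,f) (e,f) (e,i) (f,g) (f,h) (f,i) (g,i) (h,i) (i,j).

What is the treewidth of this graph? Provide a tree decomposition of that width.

Every bag has size at most 4, so the width is 4 − 1 = 3 and tw(G) ≤ 3. On the other hand G contains the 4-clique {a, f, g, i}. A clique must lie in a single bag of any decomposition, so no decomposition can have width below 3. Therefore the treewidth is 3.

Treewidth 3.
Bags: B1 = {a, b, f, i}  B2 = {b, e, f, i}  B3 = {a, b, i, j}  B4 = {a, b, c, i}  B5 = {b, f, h, i}  B6 = {a, b, d, f}  B7 = {a, f, g, i}
Tree: B1–B2, B1–B3, B1–B4, B2–B5, B1–B6, B1–B7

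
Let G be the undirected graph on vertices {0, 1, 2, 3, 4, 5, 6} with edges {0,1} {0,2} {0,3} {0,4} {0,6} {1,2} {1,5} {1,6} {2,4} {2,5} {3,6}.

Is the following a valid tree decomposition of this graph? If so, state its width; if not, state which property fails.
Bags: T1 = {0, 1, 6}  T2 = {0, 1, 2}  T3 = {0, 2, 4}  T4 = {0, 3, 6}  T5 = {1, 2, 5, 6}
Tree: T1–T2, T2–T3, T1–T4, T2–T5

No — bags containing vertex 6 are not connected in the tree.

A tree decomposition must satisfy three properties: every vertex lies in some bag; for every edge, both endpoints lie together in some bag; and for every vertex, the bags containing it form a connected subtree. Here bags containing vertex 6 are not connected in the tree, so the decomposition is invalid.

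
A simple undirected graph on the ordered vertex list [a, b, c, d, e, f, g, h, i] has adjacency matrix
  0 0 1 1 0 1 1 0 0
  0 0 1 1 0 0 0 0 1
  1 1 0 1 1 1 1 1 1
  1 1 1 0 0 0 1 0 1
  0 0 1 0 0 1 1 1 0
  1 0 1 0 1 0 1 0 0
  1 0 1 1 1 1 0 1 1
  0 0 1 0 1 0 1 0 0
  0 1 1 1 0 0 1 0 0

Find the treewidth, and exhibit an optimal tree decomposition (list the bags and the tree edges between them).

Treewidth 3.
One optimal decomposition is:
Bags: B1 = {a, c, d, g}  B2 = {a, c, f, g}  B3 = {c, d, g, i}  B4 = {c, e, f, g}  B5 = {c, e, g, h}  B6 = {b, c, d, i}
Tree: B1–B2, B1–B3, B2–B4, B4–B5, B3–B6

Each bag holds 4 vertices, so the decomposition has width 3, which upper-bounds the treewidth. Conversely, {a, c, d, g} is a clique of size 4, and the vertices of any clique must share a bag in every tree decomposition; so some bag has ≥ 4 vertices and tw(G) ≥ 3. The upper and lower bounds meet at 3, so that is the treewidth.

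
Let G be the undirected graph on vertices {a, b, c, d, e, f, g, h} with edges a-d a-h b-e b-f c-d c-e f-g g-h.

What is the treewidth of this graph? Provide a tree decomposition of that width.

Every bag has size at most 3, so the width is 3 − 1 = 2 and tw(G) ≤ 2. For the lower bound, G contains the cycle a–d–c–e–b–f–g–h–a, so G is not a forest; only forests have treewidth ≤ 1, hence tw(G) ≥ 2. Hence tw(G) = 2 exactly.

Treewidth 2.
One optimal decomposition is:
Bags: B1 = {a, c, d}  B2 = {a, c, e}  B3 = {a, b, e}  B4 = {a, b, f}  B5 = {a, f, g}  B6 = {a, g, h}
Tree: B1–B2, B2–B3, B3–B4, B4–B5, B5–B6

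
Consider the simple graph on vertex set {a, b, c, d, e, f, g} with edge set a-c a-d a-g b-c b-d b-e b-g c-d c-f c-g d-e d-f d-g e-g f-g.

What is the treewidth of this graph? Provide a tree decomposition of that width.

Every bag has size at most 4, so the width is 4 − 1 = 3 and tw(G) ≤ 3. For the lower bound, the 4 vertices {b, d, e, g} are pairwise adjacent, and any tree decomposition puts a clique entirely inside one bag — forcing width ≥ 3. The upper and lower bounds meet at 3, so that is the treewidth.

Treewidth 3.
One optimal decomposition is:
Bags: B1 = {b, c, d, g}  B2 = {a, c, d, g}  B3 = {c, d, f, g}  B4 = {b, d, e, g}
Tree: B1–B2, B1–B3, B1–B4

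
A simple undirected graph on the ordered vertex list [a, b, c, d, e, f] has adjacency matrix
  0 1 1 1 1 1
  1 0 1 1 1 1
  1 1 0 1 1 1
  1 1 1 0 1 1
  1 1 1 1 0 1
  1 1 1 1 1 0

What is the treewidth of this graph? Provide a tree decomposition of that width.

Treewidth 5.
Bags: B1 = {a, b, c, d, e, f}
Tree: (single bag)

With just one bag of size 6, the width is 6 − 1 = 5, so tw(G) ≤ 5. On the other hand G contains the 6-clique {a, b, c, d, e, f}. A clique must lie in a single bag of any decomposition, so no decomposition can have width below 5. The upper and lower bounds meet at 5, so that is the treewidth.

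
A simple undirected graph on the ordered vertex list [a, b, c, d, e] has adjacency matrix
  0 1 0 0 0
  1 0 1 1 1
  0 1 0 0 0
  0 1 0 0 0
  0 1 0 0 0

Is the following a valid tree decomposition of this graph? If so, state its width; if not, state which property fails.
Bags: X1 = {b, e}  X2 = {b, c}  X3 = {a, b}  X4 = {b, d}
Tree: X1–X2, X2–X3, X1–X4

Checking the three conditions: (i) the bags cover all of {a, b, c, d, e}; (ii) for each edge, some bag contains both endpoints; (iii) the bags containing any fixed vertex form a subtree. All hold, so the decomposition is valid with width 2 − 1 = 1.

Yes; width 1.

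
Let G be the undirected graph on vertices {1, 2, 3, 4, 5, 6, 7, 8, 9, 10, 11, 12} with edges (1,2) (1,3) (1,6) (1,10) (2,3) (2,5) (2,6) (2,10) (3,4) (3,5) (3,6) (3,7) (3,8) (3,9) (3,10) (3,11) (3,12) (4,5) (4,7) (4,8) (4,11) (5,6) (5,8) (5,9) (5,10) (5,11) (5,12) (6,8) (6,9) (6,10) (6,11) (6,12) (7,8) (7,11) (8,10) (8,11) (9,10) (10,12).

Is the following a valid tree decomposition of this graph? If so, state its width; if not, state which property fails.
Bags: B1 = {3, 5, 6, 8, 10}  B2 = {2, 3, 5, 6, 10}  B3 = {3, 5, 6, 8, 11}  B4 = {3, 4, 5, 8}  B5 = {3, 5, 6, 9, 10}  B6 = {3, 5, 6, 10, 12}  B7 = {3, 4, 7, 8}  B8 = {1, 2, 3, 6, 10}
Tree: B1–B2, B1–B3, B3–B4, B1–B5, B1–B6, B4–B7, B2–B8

A tree decomposition must satisfy three properties: every vertex lies in some bag; for every edge, both endpoints lie together in some bag; and for every vertex, the bags containing it form a connected subtree. Here edge (11,4) lies in no bag, so the decomposition is invalid.

No — edge (11,4) lies in no bag.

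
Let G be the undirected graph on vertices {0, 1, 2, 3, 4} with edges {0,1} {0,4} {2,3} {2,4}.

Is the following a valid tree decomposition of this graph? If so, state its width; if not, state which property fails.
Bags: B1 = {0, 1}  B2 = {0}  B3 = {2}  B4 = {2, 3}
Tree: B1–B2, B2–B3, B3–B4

No — vertex 4 appears in no bag.

A tree decomposition must satisfy three properties: every vertex lies in some bag; for every edge, both endpoints lie together in some bag; and for every vertex, the bags containing it form a connected subtree. Here vertex 4 appears in no bag, so the decomposition is invalid.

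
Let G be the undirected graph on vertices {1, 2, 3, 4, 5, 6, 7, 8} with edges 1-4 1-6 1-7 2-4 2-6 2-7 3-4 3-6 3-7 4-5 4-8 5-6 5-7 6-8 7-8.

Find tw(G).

3

A width-3 tree decomposition is:
Bags: B1 = {4, 6, 7, 8}  B2 = {3, 4, 6, 7}  B3 = {1, 4, 6, 7}  B4 = {4, 5, 6, 7}  B5 = {2, 4, 6, 7}
Tree: B1–B2, B2–B3, B3–B4, B4–B5
The largest bag has 4 vertices, giving width 3; this decomposition certifies tw(G) ≤ 3. For the lower bound: the 4 vertex sets {7,8}, {3,6}, {4}, {1} are disjoint, each induces a connected subgraph, and every pair is joined by at least one edge of G. Contracting each set to a single vertex therefore yields K_{4} as a minor, and since treewidth is minor-monotone, tw(G) ≥ tw(K_{4}) = 3. The upper and lower bounds meet at 3, so that is the treewidth.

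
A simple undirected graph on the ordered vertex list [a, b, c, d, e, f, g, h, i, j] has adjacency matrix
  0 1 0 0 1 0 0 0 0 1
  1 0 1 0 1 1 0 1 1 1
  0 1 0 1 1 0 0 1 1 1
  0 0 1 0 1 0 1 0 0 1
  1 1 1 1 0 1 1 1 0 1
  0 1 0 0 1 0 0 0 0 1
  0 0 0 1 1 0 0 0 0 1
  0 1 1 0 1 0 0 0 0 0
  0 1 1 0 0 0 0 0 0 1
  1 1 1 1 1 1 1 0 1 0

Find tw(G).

3

A width-3 tree decomposition is:
Bags: B1 = {a, b, e, j}  B2 = {b, c, e, j}  B3 = {b, c, i, j}  B4 = {c, d, e, j}  B5 = {b, c, e, h}  B6 = {b, e, f, j}  B7 = {d, e, g, j}
Tree: B1–B2, B2–B3, B2–B4, B2–B5, B2–B6, B4–B7
The largest bag has 4 vertices, giving width 3; this decomposition certifies tw(G) ≤ 3. On the other hand G contains the 4-clique {d, e, g, j}. A clique must lie in a single bag of any decomposition, so no decomposition can have width below 3. Hence tw(G) = 3 exactly.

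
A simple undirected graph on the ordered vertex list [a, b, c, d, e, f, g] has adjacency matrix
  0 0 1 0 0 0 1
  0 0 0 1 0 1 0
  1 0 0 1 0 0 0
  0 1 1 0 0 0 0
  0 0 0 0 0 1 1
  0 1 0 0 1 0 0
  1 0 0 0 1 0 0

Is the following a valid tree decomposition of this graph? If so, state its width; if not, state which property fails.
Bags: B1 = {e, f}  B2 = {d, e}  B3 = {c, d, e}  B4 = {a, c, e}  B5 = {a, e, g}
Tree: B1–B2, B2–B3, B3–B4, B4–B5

No — vertex b appears in no bag.

A tree decomposition must satisfy three properties: every vertex lies in some bag; for every edge, both endpoints lie together in some bag; and for every vertex, the bags containing it form a connected subtree. Here vertex b appears in no bag, so the decomposition is invalid.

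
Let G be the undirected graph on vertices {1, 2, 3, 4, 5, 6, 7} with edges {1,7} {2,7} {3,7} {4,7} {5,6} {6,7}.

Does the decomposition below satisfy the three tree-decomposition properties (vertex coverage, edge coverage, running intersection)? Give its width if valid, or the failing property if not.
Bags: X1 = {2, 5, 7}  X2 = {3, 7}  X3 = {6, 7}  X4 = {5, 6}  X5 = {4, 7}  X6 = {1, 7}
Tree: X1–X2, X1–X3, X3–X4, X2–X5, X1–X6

No — bags containing vertex 5 are not connected in the tree.

A tree decomposition must satisfy three properties: every vertex lies in some bag; for every edge, both endpoints lie together in some bag; and for every vertex, the bags containing it form a connected subtree. Here bags containing vertex 5 are not connected in the tree, so the decomposition is invalid.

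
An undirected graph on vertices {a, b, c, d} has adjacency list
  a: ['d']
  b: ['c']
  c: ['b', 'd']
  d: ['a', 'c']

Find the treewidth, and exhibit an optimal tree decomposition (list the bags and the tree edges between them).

Treewidth 1.
One optimal decomposition is:
Bags: B1 = {a, d}  B2 = {c, d}  B3 = {b, c}
Tree: B1–B2, B2–B3

The largest bag has 2 vertices, giving width 1; this decomposition certifies tw(G) ≤ 1. Since G has at least one edge (e.g. d–a), it is not an edgeless graph, so tw(G) ≥ 1. The upper and lower bounds meet at 1, so that is the treewidth.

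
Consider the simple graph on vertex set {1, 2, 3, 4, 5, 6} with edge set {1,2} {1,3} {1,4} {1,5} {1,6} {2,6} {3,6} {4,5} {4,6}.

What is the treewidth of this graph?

2

A width-2 tree decomposition is:
Bags: B1 = {1, 4, 6}  B2 = {1, 3, 6}  B3 = {1, 2, 6}  B4 = {1, 4, 5}
Tree: B1–B2, B1–B3, B1–B4
Every bag has size at most 3, so the width is 3 − 1 = 2 and tw(G) ≤ 2. Conversely, {1, 4, 5} is a clique of size 3, and the vertices of any clique must share a bag in every tree decomposition; so some bag has ≥ 3 vertices and tw(G) ≥ 2. Hence tw(G) = 2 exactly.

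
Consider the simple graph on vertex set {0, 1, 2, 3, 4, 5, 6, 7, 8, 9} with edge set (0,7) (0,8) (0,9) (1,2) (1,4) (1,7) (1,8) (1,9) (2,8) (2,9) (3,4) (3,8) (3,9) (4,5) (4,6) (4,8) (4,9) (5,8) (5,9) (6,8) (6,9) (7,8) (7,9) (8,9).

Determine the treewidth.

3

A width-3 tree decomposition is:
Bags: B1 = {3, 4, 8, 9}  B2 = {4, 5, 8, 9}  B3 = {4, 6, 8, 9}  B4 = {1, 4, 8, 9}  B5 = {1, 7, 8, 9}  B6 = {0, 7, 8, 9}  B7 = {1, 2, 8, 9}
Tree: B1–B2, B1–B3, B1–B4, B4–B5, B5–B6, B5–B7
Each bag holds 4 vertices, so the decomposition has width 3, which upper-bounds the treewidth. Conversely, {0, 7, 8, 9} is a clique of size 4, and the vertices of any clique must share a bag in every tree decomposition; so some bag has ≥ 4 vertices and tw(G) ≥ 3. Combining the bounds, tw(G) = 3.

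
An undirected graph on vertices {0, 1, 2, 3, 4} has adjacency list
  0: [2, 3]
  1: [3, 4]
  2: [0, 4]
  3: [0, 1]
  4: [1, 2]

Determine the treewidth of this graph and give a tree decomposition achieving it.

The largest bag has 3 vertices, giving width 2; this decomposition certifies tw(G) ≤ 2. Since 4–2–0–3–1–4 is a cycle in G, G is not acyclic. Forests are exactly the graphs of treewidth ≤ 1, so tw(G) ≥ 2. Combining the bounds, tw(G) = 2.

Treewidth 2.
One such decomposition:
Bags: B1 = {0, 2, 4}  B2 = {0, 3, 4}  B3 = {1, 3, 4}
Tree: B1–B2, B2–B3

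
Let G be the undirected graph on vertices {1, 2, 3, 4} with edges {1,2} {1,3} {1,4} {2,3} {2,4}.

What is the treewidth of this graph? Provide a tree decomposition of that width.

The largest bag has 3 vertices, giving width 2; this decomposition certifies tw(G) ≤ 2. For the lower bound, the 3 vertices {1, 2, 3} are pairwise adjacent, and any tree decomposition puts a clique entirely inside one bag — forcing width ≥ 2. The upper and lower bounds meet at 2, so that is the treewidth.

Treewidth 2.
One optimal decomposition is:
Bags: B1 = {1, 2, 4}  B2 = {1, 2, 3}
Tree: B1–B2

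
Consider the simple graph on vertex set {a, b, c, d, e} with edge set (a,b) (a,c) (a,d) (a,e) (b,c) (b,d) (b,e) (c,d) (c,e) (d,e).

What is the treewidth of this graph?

A width-4 tree decomposition is:
Bags: B1 = {a, b, c, d, e}
Tree: (single bag)
With just one bag of size 5, the width is 5 − 1 = 4, so tw(G) ≤ 4. Conversely, {a, b, c, d, e} is a clique of size 5, and the vertices of any clique must share a bag in every tree decomposition; so some bag has ≥ 5 vertices and tw(G) ≥ 4. Hence tw(G) = 4 exactly.

4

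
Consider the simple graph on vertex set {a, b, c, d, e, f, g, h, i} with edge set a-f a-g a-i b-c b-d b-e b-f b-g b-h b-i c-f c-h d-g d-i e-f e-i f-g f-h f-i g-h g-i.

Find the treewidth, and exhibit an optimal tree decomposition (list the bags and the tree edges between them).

The largest bag has 4 vertices, giving width 3; this decomposition certifies tw(G) ≤ 3. On the other hand G contains the 4-clique {b, d, g, i}. A clique must lie in a single bag of any decomposition, so no decomposition can have width below 3. Hence tw(G) = 3 exactly.

Treewidth 3.
One optimal decomposition is:
Bags: B1 = {b, f, g, i}  B2 = {b, e, f, i}  B3 = {a, f, g, i}  B4 = {b, f, g, h}  B5 = {b, c, f, h}  B6 = {b, d, g, i}
Tree: B1–B2, B1–B3, B1–B4, B4–B5, B1–B6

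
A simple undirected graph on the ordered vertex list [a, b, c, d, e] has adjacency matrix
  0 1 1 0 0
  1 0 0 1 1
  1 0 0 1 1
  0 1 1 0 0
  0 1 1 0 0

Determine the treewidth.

A width-2 tree decomposition is:
Bags: B1 = {b, c, d}  B2 = {b, c, e}  B3 = {a, b, c}
Tree: B1–B2, B2–B3
Every bag has size at most 3, so the width is 3 − 1 = 2 and tw(G) ≤ 2. For the lower bound, G contains the cycle b–d–c–e–b, so G is not a forest; only forests have treewidth ≤ 1, hence tw(G) ≥ 2. Combining the bounds, tw(G) = 2.

2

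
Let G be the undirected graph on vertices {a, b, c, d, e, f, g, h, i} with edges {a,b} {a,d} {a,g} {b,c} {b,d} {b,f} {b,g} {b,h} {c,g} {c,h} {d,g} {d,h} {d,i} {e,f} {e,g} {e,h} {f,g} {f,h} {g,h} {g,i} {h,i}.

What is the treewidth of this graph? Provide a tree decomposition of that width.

The largest bag has 4 vertices, giving width 3; this decomposition certifies tw(G) ≤ 3. Conversely, {e, f, g, h} is a clique of size 4, and the vertices of any clique must share a bag in every tree decomposition; so some bag has ≥ 4 vertices and tw(G) ≥ 3. Combining the bounds, tw(G) = 3.

Treewidth 3.
One such decomposition:
Bags: B1 = {b, f, g, h}  B2 = {b, d, g, h}  B3 = {a, b, d, g}  B4 = {d, g, h, i}  B5 = {e, f, g, h}  B6 = {b, c, g, h}
Tree: B1–B2, B2–B3, B2–B4, B1–B5, B2–B6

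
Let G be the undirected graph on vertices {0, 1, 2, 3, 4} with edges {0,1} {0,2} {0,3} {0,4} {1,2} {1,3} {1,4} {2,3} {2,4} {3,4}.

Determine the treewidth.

A width-4 tree decomposition is:
Bags: B1 = {0, 1, 2, 3, 4}
Tree: (single bag)
With just one bag of size 5, the width is 5 − 1 = 4, so tw(G) ≤ 4. On the other hand G contains the 5-clique {0, 1, 2, 3, 4}. A clique must lie in a single bag of any decomposition, so no decomposition can have width below 4. The upper and lower bounds meet at 4, so that is the treewidth.

4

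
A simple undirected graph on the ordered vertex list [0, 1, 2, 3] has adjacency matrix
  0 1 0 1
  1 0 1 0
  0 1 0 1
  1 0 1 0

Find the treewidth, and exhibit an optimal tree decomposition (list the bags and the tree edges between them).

Every bag has size at most 3, so the width is 3 − 1 = 2 and tw(G) ≤ 2. For the lower bound, G contains the cycle 2–1–0–3–2, so G is not a forest; only forests have treewidth ≤ 1, hence tw(G) ≥ 2. Combining the bounds, tw(G) = 2.

Treewidth 2.
One optimal decomposition is:
Bags: B1 = {0, 1, 2}  B2 = {0, 2, 3}
Tree: B1–B2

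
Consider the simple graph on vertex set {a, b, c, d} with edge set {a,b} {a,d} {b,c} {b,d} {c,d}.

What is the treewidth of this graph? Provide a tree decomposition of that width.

Every bag has size at most 3, so the width is 3 − 1 = 2 and tw(G) ≤ 2. Conversely, {b, c, d} is a clique of size 3, and the vertices of any clique must share a bag in every tree decomposition; so some bag has ≥ 3 vertices and tw(G) ≥ 2. Therefore the treewidth is 2.

Treewidth 2.
One optimal decomposition is:
Bags: B1 = {b, c, d}  B2 = {a, b, d}
Tree: B1–B2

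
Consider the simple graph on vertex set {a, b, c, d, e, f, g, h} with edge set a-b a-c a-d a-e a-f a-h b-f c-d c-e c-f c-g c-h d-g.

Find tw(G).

A width-2 tree decomposition is:
Bags: B1 = {a, c, f}  B2 = {a, c, d}  B3 = {a, c, h}  B4 = {a, c, e}  B5 = {a, b, f}  B6 = {c, d, g}
Tree: B1–B2, B1–B3, B2–B4, B1–B5, B2–B6
The largest bag has 3 vertices, giving width 2; this decomposition certifies tw(G) ≤ 2. For the lower bound, the 3 vertices {c, d, g} are pairwise adjacent, and any tree decomposition puts a clique entirely inside one bag — forcing width ≥ 2. Hence tw(G) = 2 exactly.

2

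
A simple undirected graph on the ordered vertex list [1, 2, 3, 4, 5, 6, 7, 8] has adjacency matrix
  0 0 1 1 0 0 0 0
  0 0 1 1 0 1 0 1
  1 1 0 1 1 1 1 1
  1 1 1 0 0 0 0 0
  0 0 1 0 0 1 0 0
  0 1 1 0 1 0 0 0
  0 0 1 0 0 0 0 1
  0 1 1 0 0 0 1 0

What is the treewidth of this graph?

2

A width-2 tree decomposition is:
Bags: B1 = {2, 3, 6}  B2 = {2, 3, 4}  B3 = {2, 3, 8}  B4 = {3, 5, 6}  B5 = {3, 7, 8}  B6 = {1, 3, 4}
Tree: B1–B2, B1–B3, B1–B4, B3–B5, B2–B6
The largest bag has 3 vertices, giving width 2; this decomposition certifies tw(G) ≤ 2. For the lower bound, the 3 vertices {1, 3, 4} are pairwise adjacent, and any tree decomposition puts a clique entirely inside one bag — forcing width ≥ 2. Therefore the treewidth is 2.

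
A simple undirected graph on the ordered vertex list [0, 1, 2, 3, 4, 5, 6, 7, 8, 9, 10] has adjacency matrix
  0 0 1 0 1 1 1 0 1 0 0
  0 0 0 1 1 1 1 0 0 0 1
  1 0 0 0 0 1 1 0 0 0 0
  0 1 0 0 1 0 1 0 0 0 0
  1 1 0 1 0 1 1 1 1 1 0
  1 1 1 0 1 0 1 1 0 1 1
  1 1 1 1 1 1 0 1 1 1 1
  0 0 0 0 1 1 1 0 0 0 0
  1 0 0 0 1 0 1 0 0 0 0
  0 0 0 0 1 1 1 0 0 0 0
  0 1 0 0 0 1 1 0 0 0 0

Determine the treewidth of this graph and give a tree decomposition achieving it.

Every bag has size at most 4, so the width is 4 − 1 = 3 and tw(G) ≤ 3. Conversely, {0, 2, 5, 6} is a clique of size 4, and the vertices of any clique must share a bag in every tree decomposition; so some bag has ≥ 4 vertices and tw(G) ≥ 3. The upper and lower bounds meet at 3, so that is the treewidth.

Treewidth 3.
One optimal decomposition is:
Bags: B1 = {1, 4, 5, 6}  B2 = {1, 3, 4, 6}  B3 = {4, 5, 6, 7}  B4 = {1, 5, 6, 10}  B5 = {0, 4, 5, 6}  B6 = {4, 5, 6, 9}  B7 = {0, 4, 6, 8}  B8 = {0, 2, 5, 6}
Tree: B1–B2, B1–B3, B1–B4, B1–B5, B5–B6, B5–B7, B5–B8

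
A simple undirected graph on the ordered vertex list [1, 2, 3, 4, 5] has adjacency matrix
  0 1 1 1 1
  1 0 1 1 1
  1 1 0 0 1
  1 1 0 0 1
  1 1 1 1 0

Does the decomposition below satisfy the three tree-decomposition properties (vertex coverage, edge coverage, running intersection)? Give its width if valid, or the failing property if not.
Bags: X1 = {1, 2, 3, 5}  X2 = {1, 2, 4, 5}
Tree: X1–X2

Checking the three conditions: (i) the bags cover all of {1, 2, 3, 4, 5}; (ii) for each edge, some bag contains both endpoints; (iii) the bags containing any fixed vertex form a subtree. All hold, so the decomposition is valid with width 4 − 1 = 3.

Yes; width 3.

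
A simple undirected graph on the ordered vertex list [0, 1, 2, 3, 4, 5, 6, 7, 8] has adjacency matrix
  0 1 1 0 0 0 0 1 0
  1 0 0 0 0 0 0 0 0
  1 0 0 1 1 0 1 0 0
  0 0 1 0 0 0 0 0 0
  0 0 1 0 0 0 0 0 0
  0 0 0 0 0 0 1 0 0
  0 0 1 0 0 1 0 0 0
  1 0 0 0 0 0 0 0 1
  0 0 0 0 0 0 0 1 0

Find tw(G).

1

A width-1 tree decomposition is:
Bags: B1 = {0, 2}  B2 = {0, 7}  B3 = {7, 8}  B4 = {2, 3}  B5 = {2, 6}  B6 = {5, 6}  B7 = {2, 4}  B8 = {0, 1}
Tree: B1–B2, B2–B3, B1–B4, B4–B5, B5–B6, B4–B7, B2–B8
Every bag has size at most 2, so the width is 2 − 1 = 1 and tw(G) ≤ 1. Any graph with an edge has treewidth ≥ 1, and G has the edge 2–0. Combining the bounds, tw(G) = 1.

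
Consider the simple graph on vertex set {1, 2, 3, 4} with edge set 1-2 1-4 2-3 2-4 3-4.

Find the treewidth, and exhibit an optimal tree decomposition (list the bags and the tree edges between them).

Treewidth 2.
One optimal decomposition is:
Bags: B1 = {2, 3, 4}  B2 = {1, 2, 4}
Tree: B1–B2

Every bag has size at most 3, so the width is 3 − 1 = 2 and tw(G) ≤ 2. On the other hand G contains the 3-clique {1, 2, 4}. A clique must lie in a single bag of any decomposition, so no decomposition can have width below 2. Therefore the treewidth is 2.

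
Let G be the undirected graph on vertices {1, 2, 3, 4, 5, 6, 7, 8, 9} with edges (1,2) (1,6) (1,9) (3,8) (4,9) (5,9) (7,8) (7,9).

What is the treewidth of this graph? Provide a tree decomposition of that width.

Every bag has size at most 2, so the width is 2 − 1 = 1 and tw(G) ≤ 1. Any graph with an edge has treewidth ≥ 1, and G has the edge 9–1. Therefore the treewidth is 1.

Treewidth 1.
One such decomposition:
Bags: B1 = {1, 9}  B2 = {1, 2}  B3 = {7, 9}  B4 = {7, 8}  B5 = {5, 9}  B6 = {3, 8}  B7 = {1, 6}  B8 = {4, 9}
Tree: B1–B2, B1–B3, B3–B4, B1–B5, B4–B6, B2–B7, B1–B8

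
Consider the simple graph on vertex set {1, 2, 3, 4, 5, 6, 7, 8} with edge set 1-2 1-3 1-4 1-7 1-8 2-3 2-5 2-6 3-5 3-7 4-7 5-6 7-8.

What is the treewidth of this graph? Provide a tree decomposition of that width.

Treewidth 2.
One optimal decomposition is:
Bags: B1 = {1, 3, 7}  B2 = {1, 2, 3}  B3 = {2, 3, 5}  B4 = {1, 7, 8}  B5 = {1, 4, 7}  B6 = {2, 5, 6}
Tree: B1–B2, B2–B3, B1–B4, B4–B5, B3–B6

The largest bag has 3 vertices, giving width 2; this decomposition certifies tw(G) ≤ 2. On the other hand G contains the 3-clique {1, 2, 3}. A clique must lie in a single bag of any decomposition, so no decomposition can have width below 2. The upper and lower bounds meet at 2, so that is the treewidth.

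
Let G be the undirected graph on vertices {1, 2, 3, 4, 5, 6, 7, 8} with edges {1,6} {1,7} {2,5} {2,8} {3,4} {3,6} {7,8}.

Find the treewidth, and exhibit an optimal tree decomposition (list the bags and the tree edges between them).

Each bag holds 2 vertices, so the decomposition has width 1, which upper-bounds the treewidth. G has an edge, so its treewidth is at least 1. The upper and lower bounds meet at 1, so that is the treewidth.

Treewidth 1.
One such decomposition:
Bags: B1 = {2, 5}  B2 = {2, 8}  B3 = {7, 8}  B4 = {1, 7}  B5 = {1, 6}  B6 = {3, 6}  B7 = {3, 4}
Tree: B1–B2, B2–B3, B3–B4, B4–B5, B5–B6, B6–B7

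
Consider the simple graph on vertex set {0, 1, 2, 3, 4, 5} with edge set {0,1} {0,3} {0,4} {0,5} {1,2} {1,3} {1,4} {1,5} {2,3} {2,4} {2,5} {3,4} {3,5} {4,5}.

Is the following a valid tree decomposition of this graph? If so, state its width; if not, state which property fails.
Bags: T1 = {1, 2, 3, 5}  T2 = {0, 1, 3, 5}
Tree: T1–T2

A tree decomposition must satisfy three properties: every vertex lies in some bag; for every edge, both endpoints lie together in some bag; and for every vertex, the bags containing it form a connected subtree. Here vertex 4 appears in no bag, so the decomposition is invalid.

No — vertex 4 appears in no bag.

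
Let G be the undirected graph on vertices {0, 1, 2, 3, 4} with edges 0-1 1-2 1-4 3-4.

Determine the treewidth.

A width-1 tree decomposition is:
Bags: B1 = {1, 4}  B2 = {3, 4}  B3 = {1, 2}  B4 = {0, 1}
Tree: B1–B2, B1–B3, B1–B4
The largest bag has 2 vertices, giving width 1; this decomposition certifies tw(G) ≤ 1. G has an edge, so its treewidth is at least 1. Therefore the treewidth is 1.

1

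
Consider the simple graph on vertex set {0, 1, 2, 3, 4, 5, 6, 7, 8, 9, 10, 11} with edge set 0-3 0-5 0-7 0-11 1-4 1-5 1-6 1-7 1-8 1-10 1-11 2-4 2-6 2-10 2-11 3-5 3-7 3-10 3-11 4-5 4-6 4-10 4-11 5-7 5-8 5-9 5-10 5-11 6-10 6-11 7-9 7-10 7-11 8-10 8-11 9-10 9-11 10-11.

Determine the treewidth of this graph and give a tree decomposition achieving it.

Each bag holds 5 vertices, so the decomposition has width 4, which upper-bounds the treewidth. On the other hand G contains the 5-clique {0, 3, 5, 7, 11}. A clique must lie in a single bag of any decomposition, so no decomposition can have width below 4. Hence tw(G) = 4 exactly.

Treewidth 4.
One such decomposition:
Bags: B1 = {1, 4, 5, 10, 11}  B2 = {1, 5, 8, 10, 11}  B3 = {1, 5, 7, 10, 11}  B4 = {1, 4, 6, 10, 11}  B5 = {3, 5, 7, 10, 11}  B6 = {5, 7, 9, 10, 11}  B7 = {2, 4, 6, 10, 11}  B8 = {0, 3, 5, 7, 11}
Tree: B1–B2, B1–B3, B1–B4, B3–B5, B3–B6, B4–B7, B5–B8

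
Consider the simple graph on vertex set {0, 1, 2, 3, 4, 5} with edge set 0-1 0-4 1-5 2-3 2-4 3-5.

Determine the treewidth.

2

A width-2 tree decomposition is:
Bags: B1 = {0, 2, 4}  B2 = {0, 1, 2}  B3 = {1, 2, 5}  B4 = {2, 3, 5}
Tree: B1–B2, B2–B3, B3–B4
Every bag has size at most 3, so the width is 3 − 1 = 2 and tw(G) ≤ 2. Since 2–4–0–1–5–3–2 is a cycle in G, G is not acyclic. Forests are exactly the graphs of treewidth ≤ 1, so tw(G) ≥ 2. Combining the bounds, tw(G) = 2.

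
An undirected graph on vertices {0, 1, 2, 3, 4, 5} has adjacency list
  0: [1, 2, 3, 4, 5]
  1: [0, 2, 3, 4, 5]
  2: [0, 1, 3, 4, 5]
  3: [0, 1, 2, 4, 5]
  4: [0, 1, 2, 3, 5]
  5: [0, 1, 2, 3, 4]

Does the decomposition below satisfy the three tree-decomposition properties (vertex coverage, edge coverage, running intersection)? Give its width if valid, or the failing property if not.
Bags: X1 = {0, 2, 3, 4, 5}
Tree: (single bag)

No — vertex 1 appears in no bag.

A tree decomposition must satisfy three properties: every vertex lies in some bag; for every edge, both endpoints lie together in some bag; and for every vertex, the bags containing it form a connected subtree. Here vertex 1 appears in no bag, so the decomposition is invalid.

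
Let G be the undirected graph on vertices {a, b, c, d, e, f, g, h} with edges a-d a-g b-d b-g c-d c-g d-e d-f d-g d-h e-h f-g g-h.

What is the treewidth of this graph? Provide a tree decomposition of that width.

Treewidth 2.
One optimal decomposition is:
Bags: B1 = {a, d, g}  B2 = {d, g, h}  B3 = {b, d, g}  B4 = {d, e, h}  B5 = {d, f, g}  B6 = {c, d, g}
Tree: B1–B2, B2–B3, B2–B4, B3–B5, B5–B6

The largest bag has 3 vertices, giving width 2; this decomposition certifies tw(G) ≤ 2. On the other hand G contains the 3-clique {d, f, g}. A clique must lie in a single bag of any decomposition, so no decomposition can have width below 2. Hence tw(G) = 2 exactly.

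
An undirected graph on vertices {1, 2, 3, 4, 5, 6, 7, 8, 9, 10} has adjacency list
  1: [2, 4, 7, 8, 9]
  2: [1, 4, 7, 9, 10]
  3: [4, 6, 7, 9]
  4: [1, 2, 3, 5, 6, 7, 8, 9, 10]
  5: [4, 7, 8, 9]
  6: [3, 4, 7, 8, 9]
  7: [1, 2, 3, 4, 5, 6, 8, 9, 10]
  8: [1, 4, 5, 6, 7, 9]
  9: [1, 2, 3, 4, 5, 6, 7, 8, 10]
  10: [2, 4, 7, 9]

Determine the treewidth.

4

A width-4 tree decomposition is:
Bags: B1 = {4, 6, 7, 8, 9}  B2 = {1, 4, 7, 8, 9}  B3 = {3, 4, 6, 7, 9}  B4 = {4, 5, 7, 8, 9}  B5 = {1, 2, 4, 7, 9}  B6 = {2, 4, 7, 9, 10}
Tree: B1–B2, B1–B3, B1–B4, B2–B5, B5–B6
The largest bag has 5 vertices, giving width 4; this decomposition certifies tw(G) ≤ 4. For the lower bound, the 5 vertices {1, 4, 7, 8, 9} are pairwise adjacent, and any tree decomposition puts a clique entirely inside one bag — forcing width ≥ 4. The upper and lower bounds meet at 4, so that is the treewidth.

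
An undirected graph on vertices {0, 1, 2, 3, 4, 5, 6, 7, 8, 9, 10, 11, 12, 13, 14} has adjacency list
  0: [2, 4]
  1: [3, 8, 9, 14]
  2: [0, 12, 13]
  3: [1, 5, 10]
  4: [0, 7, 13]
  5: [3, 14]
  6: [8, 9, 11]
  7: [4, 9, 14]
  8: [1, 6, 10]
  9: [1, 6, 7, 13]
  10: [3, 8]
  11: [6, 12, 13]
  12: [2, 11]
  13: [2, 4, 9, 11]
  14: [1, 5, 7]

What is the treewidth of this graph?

A width-3 tree decomposition is:
Bags: B1 = {0, 2, 4, 12}  B2 = {2, 4, 12, 13}  B3 = {4, 11, 12, 13}  B4 = {4, 7, 11, 13}  B5 = {7, 9, 11, 13}  B6 = {6, 7, 9, 11}  B7 = {6, 7, 9, 14}  B8 = {1, 6, 9, 14}  B9 = {1, 6, 8, 14}  B10 = {1, 5, 8, 14}  B11 = {1, 3, 5, 8}  B12 = {3, 5, 8, 10}
Tree: B1–B2, B2–B3, B3–B4, B4–B5, B5–B6, B6–B7, B7–B8, B8–B9, B9–B10, B10–B11, B11–B12
Each bag holds 4 vertices, so the decomposition has width 3, which upper-bounds the treewidth. For the lower bound: the 4 vertex sets {0,2,12}, {4}, {13}, {6,7,9,11} are disjoint, each induces a connected subgraph, and every pair is joined by at least one edge of G. Contracting each set to a single vertex therefore yields K_{4} as a minor, and since treewidth is minor-monotone, tw(G) ≥ tw(K_{4}) = 3. Therefore the treewidth is 3.

3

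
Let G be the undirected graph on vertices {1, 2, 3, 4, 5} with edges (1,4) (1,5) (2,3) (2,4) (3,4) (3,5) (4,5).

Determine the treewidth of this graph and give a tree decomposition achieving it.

Treewidth 2.
Bags: B1 = {3, 4, 5}  B2 = {1, 4, 5}  B3 = {2, 3, 4}
Tree: B1–B2, B1–B3

The largest bag has 3 vertices, giving width 2; this decomposition certifies tw(G) ≤ 2. On the other hand G contains the 3-clique {1, 4, 5}. A clique must lie in a single bag of any decomposition, so no decomposition can have width below 2. Hence tw(G) = 2 exactly.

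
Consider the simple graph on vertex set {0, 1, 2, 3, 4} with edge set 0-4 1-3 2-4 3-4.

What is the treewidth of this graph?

1

A width-1 tree decomposition is:
Bags: B1 = {0, 4}  B2 = {2, 4}  B3 = {3, 4}  B4 = {1, 3}
Tree: B1–B2, B1–B3, B3–B4
Each bag holds 2 vertices, so the decomposition has width 1, which upper-bounds the treewidth. Any graph with an edge has treewidth ≥ 1, and G has the edge 4–0. Hence tw(G) = 1 exactly.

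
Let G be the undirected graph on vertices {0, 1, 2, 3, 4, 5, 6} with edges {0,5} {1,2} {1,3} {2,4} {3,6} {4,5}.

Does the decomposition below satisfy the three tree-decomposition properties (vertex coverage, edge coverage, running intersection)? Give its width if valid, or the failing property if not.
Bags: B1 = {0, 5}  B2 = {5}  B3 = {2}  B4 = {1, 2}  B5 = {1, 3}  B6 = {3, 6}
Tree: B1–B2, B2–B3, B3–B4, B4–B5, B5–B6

No — vertex 4 appears in no bag.

A tree decomposition must satisfy three properties: every vertex lies in some bag; for every edge, both endpoints lie together in some bag; and for every vertex, the bags containing it form a connected subtree. Here vertex 4 appears in no bag, so the decomposition is invalid.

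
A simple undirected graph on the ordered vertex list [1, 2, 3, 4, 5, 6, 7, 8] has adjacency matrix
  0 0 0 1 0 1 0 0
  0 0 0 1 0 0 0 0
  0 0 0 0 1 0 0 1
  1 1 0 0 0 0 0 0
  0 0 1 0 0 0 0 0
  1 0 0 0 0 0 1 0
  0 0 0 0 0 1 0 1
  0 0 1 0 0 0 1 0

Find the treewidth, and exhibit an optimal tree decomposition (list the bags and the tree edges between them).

Each bag holds 2 vertices, so the decomposition has width 1, which upper-bounds the treewidth. Since G has at least one edge (e.g. 2–4), it is not an edgeless graph, so tw(G) ≥ 1. Hence tw(G) = 1 exactly.

Treewidth 1.
One optimal decomposition is:
Bags: B1 = {2, 4}  B2 = {1, 4}  B3 = {1, 6}  B4 = {6, 7}  B5 = {7, 8}  B6 = {3, 8}  B7 = {3, 5}
Tree: B1–B2, B2–B3, B3–B4, B4–B5, B5–B6, B6–B7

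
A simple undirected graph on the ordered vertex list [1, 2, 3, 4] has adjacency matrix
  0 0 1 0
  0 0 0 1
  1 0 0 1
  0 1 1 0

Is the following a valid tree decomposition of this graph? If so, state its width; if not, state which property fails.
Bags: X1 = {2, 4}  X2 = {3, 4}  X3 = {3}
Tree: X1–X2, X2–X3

A tree decomposition must satisfy three properties: every vertex lies in some bag; for every edge, both endpoints lie together in some bag; and for every vertex, the bags containing it form a connected subtree. Here vertex 1 appears in no bag, so the decomposition is invalid.

No — vertex 1 appears in no bag.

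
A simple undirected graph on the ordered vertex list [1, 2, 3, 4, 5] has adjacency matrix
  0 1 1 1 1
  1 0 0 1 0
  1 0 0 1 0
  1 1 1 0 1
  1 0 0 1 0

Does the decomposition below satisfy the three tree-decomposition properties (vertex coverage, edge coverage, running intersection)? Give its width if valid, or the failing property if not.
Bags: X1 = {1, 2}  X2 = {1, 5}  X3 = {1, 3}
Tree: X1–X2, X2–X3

No — vertex 4 appears in no bag.

A tree decomposition must satisfy three properties: every vertex lies in some bag; for every edge, both endpoints lie together in some bag; and for every vertex, the bags containing it form a connected subtree. Here vertex 4 appears in no bag, so the decomposition is invalid.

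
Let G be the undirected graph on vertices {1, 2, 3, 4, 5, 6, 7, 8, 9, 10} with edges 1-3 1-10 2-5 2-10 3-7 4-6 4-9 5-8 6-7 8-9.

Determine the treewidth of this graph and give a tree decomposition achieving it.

Treewidth 2.
One optimal decomposition is:
Bags: B1 = {4, 8, 9}  B2 = {4, 5, 8}  B3 = {2, 4, 5}  B4 = {2, 4, 10}  B5 = {1, 4, 10}  B6 = {1, 3, 4}  B7 = {3, 4, 7}  B8 = {4, 6, 7}
Tree: B1–B2, B2–B3, B3–B4, B4–B5, B5–B6, B6–B7, B7–B8

The largest bag has 3 vertices, giving width 2; this decomposition certifies tw(G) ≤ 2. The edges 4–9–8–5–2–10–1–3–7–6–4 form a cycle, so G is not a tree and its treewidth is at least 2. The upper and lower bounds meet at 2, so that is the treewidth.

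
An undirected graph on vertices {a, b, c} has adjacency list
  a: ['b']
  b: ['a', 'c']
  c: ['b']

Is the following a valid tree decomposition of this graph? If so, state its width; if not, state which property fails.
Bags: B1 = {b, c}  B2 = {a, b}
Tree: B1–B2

Yes; width 1.

Checking the three conditions: (i) the bags cover all of {a, b, c}; (ii) for each edge, some bag contains both endpoints; (iii) the bags containing any fixed vertex form a subtree. All hold, so the decomposition is valid with width 2 − 1 = 1.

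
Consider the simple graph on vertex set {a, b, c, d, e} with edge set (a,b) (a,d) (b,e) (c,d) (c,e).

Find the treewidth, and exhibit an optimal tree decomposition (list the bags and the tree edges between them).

Every bag has size at most 3, so the width is 3 − 1 = 2 and tw(G) ≤ 2. The edges d–a–b–e–c–d form a cycle, so G is not a tree and its treewidth is at least 2. Hence tw(G) = 2 exactly.

Treewidth 2.
One optimal decomposition is:
Bags: B1 = {a, b, d}  B2 = {b, d, e}  B3 = {c, d, e}
Tree: B1–B2, B2–B3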